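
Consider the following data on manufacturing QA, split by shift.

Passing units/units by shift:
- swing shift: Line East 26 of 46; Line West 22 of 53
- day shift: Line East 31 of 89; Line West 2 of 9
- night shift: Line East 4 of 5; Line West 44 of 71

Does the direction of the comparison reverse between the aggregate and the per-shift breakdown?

Yes

Swing shift: Line East 26/46 = 56.5%, Line West 22/53 = 41.5% → Line East
Day shift: Line East 31/89 = 34.8%, Line West 2/9 = 22.2% → Line East
Night shift: Line East 4/5 = 80.0%, Line West 44/71 = 62.0% → Line East
Overall: Line East 61/140 = 43.6%, Line West 68/133 = 51.1% → Line West
Line East wins each shift group but Line West wins overall — the comparison reverses. Line East's units skew toward day shift, which has a lower base rate.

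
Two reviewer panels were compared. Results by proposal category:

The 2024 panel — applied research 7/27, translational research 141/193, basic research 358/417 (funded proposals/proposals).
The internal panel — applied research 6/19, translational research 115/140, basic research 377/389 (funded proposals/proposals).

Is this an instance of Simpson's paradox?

No

Applied research: the 2024 panel 7/27 = 25.9%, the internal panel 6/19 = 31.6% → the internal panel
Translational research: the 2024 panel 141/193 = 73.1%, the internal panel 115/140 = 82.1% → the internal panel
Basic research: the 2024 panel 358/417 = 85.9%, the internal panel 377/389 = 96.9% → the internal panel
Overall: the 2024 panel 506/637 = 79.4%, the internal panel 498/548 = 90.9% → the internal panel
The internal panel wins overall and in every proposal group — no reversal.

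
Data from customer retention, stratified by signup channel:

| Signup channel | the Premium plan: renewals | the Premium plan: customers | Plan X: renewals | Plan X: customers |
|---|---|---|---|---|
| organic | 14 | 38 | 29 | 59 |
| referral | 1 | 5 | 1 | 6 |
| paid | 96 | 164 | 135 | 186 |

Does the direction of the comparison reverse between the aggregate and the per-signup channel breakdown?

Organic: the Premium plan 14/38 = 36.8%, Plan X 29/59 = 49.2% → Plan X
Referral: the Premium plan 1/5 = 20.0%, Plan X 1/6 = 16.7% → the Premium plan
Paid: the Premium plan 96/164 = 58.5%, Plan X 135/186 = 72.6% → Plan X
Overall: the Premium plan 111/207 = 53.6%, Plan X 165/251 = 65.7% → Plan X
Neither sweeps: the Premium plan wins 1 of 3 groups, Plan X wins 2. Plan X wins overall but not every group — no Simpson reversal.

No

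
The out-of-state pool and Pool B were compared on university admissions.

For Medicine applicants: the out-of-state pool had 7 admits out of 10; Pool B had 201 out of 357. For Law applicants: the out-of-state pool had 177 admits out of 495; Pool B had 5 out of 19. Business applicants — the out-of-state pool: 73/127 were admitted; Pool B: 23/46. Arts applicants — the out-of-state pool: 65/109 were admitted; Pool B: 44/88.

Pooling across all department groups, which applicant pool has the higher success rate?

Medicine: the out-of-state pool 7/10 = 70.0%, Pool B 201/357 = 56.3% → the out-of-state pool
Law: the out-of-state pool 177/495 = 35.8%, Pool B 5/19 = 26.3% → the out-of-state pool
Business: the out-of-state pool 73/127 = 57.5%, Pool B 23/46 = 50.0% → the out-of-state pool
Arts: the out-of-state pool 65/109 = 59.6%, Pool B 44/88 = 50.0% → the out-of-state pool
Overall: the out-of-state pool 322/741 = 43.5%, Pool B 273/510 = 53.5% → Pool B
(The out-of-state pool wins every department group but Pool B wins overall — the out-of-state pool's applicants skew toward the low-rate Law group.)

Pool B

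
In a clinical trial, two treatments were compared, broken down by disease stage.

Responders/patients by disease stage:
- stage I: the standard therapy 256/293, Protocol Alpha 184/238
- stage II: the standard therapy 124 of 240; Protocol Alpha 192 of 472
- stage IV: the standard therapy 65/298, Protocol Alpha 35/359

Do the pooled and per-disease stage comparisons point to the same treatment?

Yes

Stage I: the standard therapy 256/293 = 87.4%, Protocol Alpha 184/238 = 77.3% → the standard therapy
Stage II: the standard therapy 124/240 = 51.7%, Protocol Alpha 192/472 = 40.7% → the standard therapy
Stage IV: the standard therapy 65/298 = 21.8%, Protocol Alpha 35/359 = 9.7% → the standard therapy
Overall: the standard therapy 445/831 = 53.5%, Protocol Alpha 411/1069 = 38.4% → the standard therapy
The standard therapy wins overall and in every disease group — no reversal.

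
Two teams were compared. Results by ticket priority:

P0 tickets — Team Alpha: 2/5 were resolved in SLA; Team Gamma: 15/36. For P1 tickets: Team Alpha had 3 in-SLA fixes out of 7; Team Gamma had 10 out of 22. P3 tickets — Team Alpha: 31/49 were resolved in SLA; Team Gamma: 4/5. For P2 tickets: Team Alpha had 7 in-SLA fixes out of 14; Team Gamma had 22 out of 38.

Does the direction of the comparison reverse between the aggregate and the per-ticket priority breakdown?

P0: Team Alpha 2/5 = 40.0%, Team Gamma 15/36 = 41.7% → Team Gamma
P1: Team Alpha 3/7 = 42.9%, Team Gamma 10/22 = 45.5% → Team Gamma
P3: Team Alpha 31/49 = 63.3%, Team Gamma 4/5 = 80.0% → Team Gamma
P2: Team Alpha 7/14 = 50.0%, Team Gamma 22/38 = 57.9% → Team Gamma
Overall: Team Alpha 43/75 = 57.3%, Team Gamma 51/101 = 50.5% → Team Alpha
Team Gamma wins each ticket group but Team Alpha wins overall — the comparison reverses. Team Gamma's tickets skew toward P0, which has a lower base rate.

Yes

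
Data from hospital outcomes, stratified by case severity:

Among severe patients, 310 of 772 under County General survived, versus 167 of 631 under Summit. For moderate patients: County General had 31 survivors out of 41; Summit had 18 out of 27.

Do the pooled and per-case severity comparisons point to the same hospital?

Severe: County General 310/772 = 40.2%, Summit 167/631 = 26.5% → County General
Moderate: County General 31/41 = 75.6%, Summit 18/27 = 66.7% → County General
Overall: County General 341/813 = 41.9%, Summit 185/658 = 28.1% → County General
County General wins overall and in every case group — no reversal.

Yes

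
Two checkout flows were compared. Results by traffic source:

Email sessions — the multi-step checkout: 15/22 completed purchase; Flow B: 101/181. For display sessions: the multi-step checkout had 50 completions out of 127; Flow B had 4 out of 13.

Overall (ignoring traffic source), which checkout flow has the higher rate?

Flow B

Email: the multi-step checkout 15/22 = 68.2%, Flow B 101/181 = 55.8% → the multi-step checkout
Display: the multi-step checkout 50/127 = 39.4%, Flow B 4/13 = 30.8% → the multi-step checkout
Overall: the multi-step checkout 65/149 = 43.6%, Flow B 105/194 = 54.1% → Flow B
(The multi-step checkout wins every traffic group but Flow B wins overall — the multi-step checkout's sessions skew toward the low-rate display group.)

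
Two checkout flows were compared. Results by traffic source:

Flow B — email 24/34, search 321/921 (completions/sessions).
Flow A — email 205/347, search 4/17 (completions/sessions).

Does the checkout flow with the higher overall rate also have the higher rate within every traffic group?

Email: Flow B 24/34 = 70.6%, Flow A 205/347 = 59.1% → Flow B
Search: Flow B 321/921 = 34.9%, Flow A 4/17 = 23.5% → Flow B
Overall: Flow B 345/955 = 36.1%, Flow A 209/364 = 57.4% → Flow A
Flow B wins each traffic group but Flow A wins overall — the comparison reverses. Flow B's sessions skew toward search, which has a lower base rate.

No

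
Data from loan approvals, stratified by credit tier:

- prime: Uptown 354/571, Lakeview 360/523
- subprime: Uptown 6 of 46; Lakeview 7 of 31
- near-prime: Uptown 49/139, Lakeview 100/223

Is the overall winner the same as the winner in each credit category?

Yes

Prime: Uptown 354/571 = 62.0%, Lakeview 360/523 = 68.8% → Lakeview
Subprime: Uptown 6/46 = 13.0%, Lakeview 7/31 = 22.6% → Lakeview
Near-prime: Uptown 49/139 = 35.3%, Lakeview 100/223 = 44.8% → Lakeview
Overall: Uptown 409/756 = 54.1%, Lakeview 467/777 = 60.1% → Lakeview
Lakeview wins overall and in every credit group — no reversal.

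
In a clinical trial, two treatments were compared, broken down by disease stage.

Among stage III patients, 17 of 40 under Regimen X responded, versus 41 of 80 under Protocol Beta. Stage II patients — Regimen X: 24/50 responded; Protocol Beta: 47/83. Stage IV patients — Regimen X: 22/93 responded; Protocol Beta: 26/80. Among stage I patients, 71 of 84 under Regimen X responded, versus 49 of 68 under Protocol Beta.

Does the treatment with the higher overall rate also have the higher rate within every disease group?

Stage III: Regimen X 17/40 = 42.5%, Protocol Beta 41/80 = 51.2% → Protocol Beta
Stage II: Regimen X 24/50 = 48.0%, Protocol Beta 47/83 = 56.6% → Protocol Beta
Stage IV: Regimen X 22/93 = 23.7%, Protocol Beta 26/80 = 32.5% → Protocol Beta
Stage I: Regimen X 71/84 = 84.5%, Protocol Beta 49/68 = 72.1% → Regimen X
Overall: Regimen X 134/267 = 50.2%, Protocol Beta 163/311 = 52.4% → Protocol Beta
Neither sweeps: Regimen X wins 1 of 4 groups, Protocol Beta wins 3. Protocol Beta wins overall but not every group — no Simpson reversal.

No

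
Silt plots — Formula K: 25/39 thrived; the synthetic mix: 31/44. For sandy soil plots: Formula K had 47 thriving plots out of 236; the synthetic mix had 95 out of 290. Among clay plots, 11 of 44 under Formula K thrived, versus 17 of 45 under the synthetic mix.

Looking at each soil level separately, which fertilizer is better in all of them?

the synthetic mix

Silt: Formula K 25/39 = 64.1%, the synthetic mix 31/44 = 70.5% → the synthetic mix
Sandy soil: Formula K 47/236 = 19.9%, the synthetic mix 95/290 = 32.8% → the synthetic mix
Clay: Formula K 11/44 = 25.0%, the synthetic mix 17/45 = 37.8% → the synthetic mix
The synthetic mix has the higher rate in all 3 groups.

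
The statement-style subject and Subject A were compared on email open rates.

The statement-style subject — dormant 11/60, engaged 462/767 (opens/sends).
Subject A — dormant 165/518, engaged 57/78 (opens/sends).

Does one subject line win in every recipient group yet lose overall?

Dormant: the statement-style subject 11/60 = 18.3%, Subject A 165/518 = 31.9% → Subject A
Engaged: the statement-style subject 462/767 = 60.2%, Subject A 57/78 = 73.1% → Subject A
Overall: the statement-style subject 473/827 = 57.2%, Subject A 222/596 = 37.2% → the statement-style subject
Subject A wins each recipient group but the statement-style subject wins overall — the comparison reverses. Subject A's sends skew toward dormant, which has a lower base rate.

Yes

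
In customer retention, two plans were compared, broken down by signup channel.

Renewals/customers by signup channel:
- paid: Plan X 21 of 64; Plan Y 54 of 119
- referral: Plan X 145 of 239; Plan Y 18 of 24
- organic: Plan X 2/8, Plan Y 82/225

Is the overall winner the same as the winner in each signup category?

No

Paid: Plan X 21/64 = 32.8%, Plan Y 54/119 = 45.4% → Plan Y
Referral: Plan X 145/239 = 60.7%, Plan Y 18/24 = 75.0% → Plan Y
Organic: Plan X 2/8 = 25.0%, Plan Y 82/225 = 36.4% → Plan Y
Overall: Plan X 168/311 = 54.0%, Plan Y 154/368 = 41.8% → Plan X
Plan Y wins each signup group but Plan X wins overall — the comparison reverses. Plan Y's customers skew toward organic, which has a lower base rate.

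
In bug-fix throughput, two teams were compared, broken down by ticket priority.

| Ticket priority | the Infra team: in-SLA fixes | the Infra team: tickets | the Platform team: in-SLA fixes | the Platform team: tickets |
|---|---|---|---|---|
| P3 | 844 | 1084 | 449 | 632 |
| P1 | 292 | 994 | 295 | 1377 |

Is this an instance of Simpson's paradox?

No

P3: the Infra team 844/1084 = 77.9%, the Platform team 449/632 = 71.0% → the Infra team
P1: the Infra team 292/994 = 29.4%, the Platform team 295/1377 = 21.4% → the Infra team
Overall: the Infra team 1136/2078 = 54.7%, the Platform team 744/2009 = 37.0% → the Infra team
The Infra team wins overall and in every ticket group — no reversal.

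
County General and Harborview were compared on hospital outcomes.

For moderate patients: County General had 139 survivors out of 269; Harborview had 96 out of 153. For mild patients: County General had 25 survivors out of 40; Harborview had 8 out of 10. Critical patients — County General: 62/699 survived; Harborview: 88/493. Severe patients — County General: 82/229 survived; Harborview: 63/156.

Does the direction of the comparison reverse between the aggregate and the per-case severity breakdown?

Moderate: County General 139/269 = 51.7%, Harborview 96/153 = 62.7% → Harborview
Mild: County General 25/40 = 62.5%, Harborview 8/10 = 80.0% → Harborview
Critical: County General 62/699 = 8.9%, Harborview 88/493 = 17.8% → Harborview
Severe: County General 82/229 = 35.8%, Harborview 63/156 = 40.4% → Harborview
Overall: County General 308/1237 = 24.9%, Harborview 255/812 = 31.4% → Harborview
Harborview wins overall and in every case group — no reversal.

No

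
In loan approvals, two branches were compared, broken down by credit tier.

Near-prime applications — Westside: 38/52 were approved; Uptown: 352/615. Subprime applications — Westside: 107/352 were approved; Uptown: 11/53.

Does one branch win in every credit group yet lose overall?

Near-prime: Westside 38/52 = 73.1%, Uptown 352/615 = 57.2% → Westside
Subprime: Westside 107/352 = 30.4%, Uptown 11/53 = 20.8% → Westside
Overall: Westside 145/404 = 35.9%, Uptown 363/668 = 54.3% → Uptown
Westside wins each credit group but Uptown wins overall — the comparison reverses. Westside's applications skew toward subprime, which has a lower base rate.

Yes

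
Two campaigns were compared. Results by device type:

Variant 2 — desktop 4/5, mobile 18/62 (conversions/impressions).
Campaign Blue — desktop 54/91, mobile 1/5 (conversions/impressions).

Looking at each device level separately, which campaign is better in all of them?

Variant 2

Desktop: Variant 2 4/5 = 80.0%, Campaign Blue 54/91 = 59.3% → Variant 2
Mobile: Variant 2 18/62 = 29.0%, Campaign Blue 1/5 = 20.0% → Variant 2
Variant 2 has the higher rate in both groups.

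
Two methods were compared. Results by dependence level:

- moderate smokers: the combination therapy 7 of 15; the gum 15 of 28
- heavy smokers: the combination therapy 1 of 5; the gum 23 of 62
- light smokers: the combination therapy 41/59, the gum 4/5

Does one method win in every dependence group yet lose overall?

Yes

Moderate smokers: the combination therapy 7/15 = 46.7%, the gum 15/28 = 53.6% → the gum
Heavy smokers: the combination therapy 1/5 = 20.0%, the gum 23/62 = 37.1% → the gum
Light smokers: the combination therapy 41/59 = 69.5%, the gum 4/5 = 80.0% → the gum
Overall: the combination therapy 49/79 = 62.0%, the gum 42/95 = 44.2% → the combination therapy
The gum wins each dependence group but the combination therapy wins overall — the comparison reverses. The gum's participants skew toward heavy smokers, which has a lower base rate.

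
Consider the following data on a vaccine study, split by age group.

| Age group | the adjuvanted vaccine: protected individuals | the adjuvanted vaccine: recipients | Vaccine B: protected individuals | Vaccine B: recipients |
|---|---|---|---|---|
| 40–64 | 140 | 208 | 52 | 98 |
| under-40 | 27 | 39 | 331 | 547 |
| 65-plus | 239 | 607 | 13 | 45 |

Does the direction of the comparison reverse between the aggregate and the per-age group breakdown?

40–64: the adjuvanted vaccine 140/208 = 67.3%, Vaccine B 52/98 = 53.1% → the adjuvanted vaccine
Under-40: the adjuvanted vaccine 27/39 = 69.2%, Vaccine B 331/547 = 60.5% → the adjuvanted vaccine
65-plus: the adjuvanted vaccine 239/607 = 39.4%, Vaccine B 13/45 = 28.9% → the adjuvanted vaccine
Overall: the adjuvanted vaccine 406/854 = 47.5%, Vaccine B 396/690 = 57.4% → Vaccine B
The adjuvanted vaccine wins each age group but Vaccine B wins overall — the comparison reverses. The adjuvanted vaccine's recipients skew toward 65-plus, which has a lower base rate.

Yes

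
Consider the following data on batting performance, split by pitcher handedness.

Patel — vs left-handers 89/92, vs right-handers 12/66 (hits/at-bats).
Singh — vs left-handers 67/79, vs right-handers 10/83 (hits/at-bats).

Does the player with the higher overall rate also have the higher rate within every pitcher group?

Vs left-handers: Patel 89/92 = 96.7%, Singh 67/79 = 84.8% → Patel
Vs right-handers: Patel 12/66 = 18.2%, Singh 10/83 = 12.0% → Patel
Overall: Patel 101/158 = 63.9%, Singh 77/162 = 47.5% → Patel
Patel wins overall and in every pitcher group — no reversal.

Yes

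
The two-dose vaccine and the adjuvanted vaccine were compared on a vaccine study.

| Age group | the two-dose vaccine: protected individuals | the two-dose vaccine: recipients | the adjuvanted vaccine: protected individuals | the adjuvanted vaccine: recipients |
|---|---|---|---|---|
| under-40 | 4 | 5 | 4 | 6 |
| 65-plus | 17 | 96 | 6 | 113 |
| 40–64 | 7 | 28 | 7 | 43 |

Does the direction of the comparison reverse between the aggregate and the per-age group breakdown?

No

Under-40: the two-dose vaccine 4/5 = 80.0%, the adjuvanted vaccine 4/6 = 66.7% → the two-dose vaccine
65-plus: the two-dose vaccine 17/96 = 17.7%, the adjuvanted vaccine 6/113 = 5.3% → the two-dose vaccine
40–64: the two-dose vaccine 7/28 = 25.0%, the adjuvanted vaccine 7/43 = 16.3% → the two-dose vaccine
Overall: the two-dose vaccine 28/129 = 21.7%, the adjuvanted vaccine 17/162 = 10.5% → the two-dose vaccine
The two-dose vaccine wins overall and in every age group — no reversal.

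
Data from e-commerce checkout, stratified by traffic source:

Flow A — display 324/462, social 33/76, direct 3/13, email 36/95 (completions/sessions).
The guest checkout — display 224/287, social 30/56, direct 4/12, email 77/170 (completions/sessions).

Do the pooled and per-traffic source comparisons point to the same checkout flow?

Yes

Display: Flow A 324/462 = 70.1%, the guest checkout 224/287 = 78.0% → the guest checkout
Social: Flow A 33/76 = 43.4%, the guest checkout 30/56 = 53.6% → the guest checkout
Direct: Flow A 3/13 = 23.1%, the guest checkout 4/12 = 33.3% → the guest checkout
Email: Flow A 36/95 = 37.9%, the guest checkout 77/170 = 45.3% → the guest checkout
Overall: Flow A 396/646 = 61.3%, the guest checkout 335/525 = 63.8% → the guest checkout
The guest checkout wins overall and in every traffic group — no reversal.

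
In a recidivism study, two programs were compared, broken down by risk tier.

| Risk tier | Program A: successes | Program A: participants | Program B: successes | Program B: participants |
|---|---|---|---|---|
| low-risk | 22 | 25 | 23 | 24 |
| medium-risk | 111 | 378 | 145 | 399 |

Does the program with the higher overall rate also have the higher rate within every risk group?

Yes

Low-risk: Program A 22/25 = 88.0%, Program B 23/24 = 95.8% → Program B
Medium-risk: Program A 111/378 = 29.4%, Program B 145/399 = 36.3% → Program B
Overall: Program A 133/403 = 33.0%, Program B 168/423 = 39.7% → Program B
Program B wins overall and in every risk group — no reversal.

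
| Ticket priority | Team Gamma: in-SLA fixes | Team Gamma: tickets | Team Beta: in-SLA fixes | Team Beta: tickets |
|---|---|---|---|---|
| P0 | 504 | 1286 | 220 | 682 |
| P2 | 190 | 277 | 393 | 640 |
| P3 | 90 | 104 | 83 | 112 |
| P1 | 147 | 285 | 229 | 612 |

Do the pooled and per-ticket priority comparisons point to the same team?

Yes

P0: Team Gamma 504/1286 = 39.2%, Team Beta 220/682 = 32.3% → Team Gamma
P2: Team Gamma 190/277 = 68.6%, Team Beta 393/640 = 61.4% → Team Gamma
P3: Team Gamma 90/104 = 86.5%, Team Beta 83/112 = 74.1% → Team Gamma
P1: Team Gamma 147/285 = 51.6%, Team Beta 229/612 = 37.4% → Team Gamma
Overall: Team Gamma 931/1952 = 47.7%, Team Beta 925/2046 = 45.2% → Team Gamma
Team Gamma wins overall and in every ticket group — no reversal.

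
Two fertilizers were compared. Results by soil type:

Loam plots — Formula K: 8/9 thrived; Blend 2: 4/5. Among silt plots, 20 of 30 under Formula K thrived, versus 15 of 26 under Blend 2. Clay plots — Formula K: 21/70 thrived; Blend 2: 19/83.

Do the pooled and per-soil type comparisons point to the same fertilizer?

Loam: Formula K 8/9 = 88.9%, Blend 2 4/5 = 80.0% → Formula K
Silt: Formula K 20/30 = 66.7%, Blend 2 15/26 = 57.7% → Formula K
Clay: Formula K 21/70 = 30.0%, Blend 2 19/83 = 22.9% → Formula K
Overall: Formula K 49/109 = 45.0%, Blend 2 38/114 = 33.3% → Formula K
Formula K wins overall and in every soil group — no reversal.

Yes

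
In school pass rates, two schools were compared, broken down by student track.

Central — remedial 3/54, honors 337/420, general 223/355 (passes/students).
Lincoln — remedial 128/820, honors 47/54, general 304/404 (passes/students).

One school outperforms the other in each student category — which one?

Lincoln

Remedial: Central 3/54 = 5.6%, Lincoln 128/820 = 15.6% → Lincoln
Honors: Central 337/420 = 80.2%, Lincoln 47/54 = 87.0% → Lincoln
General: Central 223/355 = 62.8%, Lincoln 304/404 = 75.2% → Lincoln
Lincoln has the higher rate in all 3 groups.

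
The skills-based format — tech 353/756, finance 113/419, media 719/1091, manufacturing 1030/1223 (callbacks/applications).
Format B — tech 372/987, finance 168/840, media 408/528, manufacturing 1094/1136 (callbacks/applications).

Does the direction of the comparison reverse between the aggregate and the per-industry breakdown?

Tech: the skills-based format 353/756 = 46.7%, Format B 372/987 = 37.7% → the skills-based format
Finance: the skills-based format 113/419 = 27.0%, Format B 168/840 = 20.0% → the skills-based format
Media: the skills-based format 719/1091 = 65.9%, Format B 408/528 = 77.3% → Format B
Manufacturing: the skills-based format 1030/1223 = 84.2%, Format B 1094/1136 = 96.3% → Format B
Overall: the skills-based format 2215/3489 = 63.5%, Format B 2042/3491 = 58.5% → the skills-based format
Neither sweeps: the skills-based format wins 2 of 4 groups, Format B wins 2. The skills-based format wins overall but not every group — no Simpson reversal.

No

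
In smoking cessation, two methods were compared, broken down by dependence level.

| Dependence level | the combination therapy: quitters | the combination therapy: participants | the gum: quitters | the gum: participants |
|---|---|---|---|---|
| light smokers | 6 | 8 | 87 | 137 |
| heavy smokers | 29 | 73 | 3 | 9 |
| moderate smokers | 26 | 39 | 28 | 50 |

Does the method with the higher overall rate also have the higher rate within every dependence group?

No

Light smokers: the combination therapy 6/8 = 75.0%, the gum 87/137 = 63.5% → the combination therapy
Heavy smokers: the combination therapy 29/73 = 39.7%, the gum 3/9 = 33.3% → the combination therapy
Moderate smokers: the combination therapy 26/39 = 66.7%, the gum 28/50 = 56.0% → the combination therapy
Overall: the combination therapy 61/120 = 50.8%, the gum 118/196 = 60.2% → the gum
The combination therapy wins each dependence group but the gum wins overall — the comparison reverses. The combination therapy's participants skew toward heavy smokers, which has a lower base rate.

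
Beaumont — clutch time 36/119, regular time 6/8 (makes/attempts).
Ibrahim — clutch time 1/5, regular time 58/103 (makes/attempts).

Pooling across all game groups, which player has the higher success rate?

Ibrahim

Clutch time: Beaumont 36/119 = 30.3%, Ibrahim 1/5 = 20.0% → Beaumont
Regular time: Beaumont 6/8 = 75.0%, Ibrahim 58/103 = 56.3% → Beaumont
Overall: Beaumont 42/127 = 33.1%, Ibrahim 59/108 = 54.6% → Ibrahim
(Beaumont wins every game group but Ibrahim wins overall — Beaumont's attempts skew toward the low-rate clutch time group.)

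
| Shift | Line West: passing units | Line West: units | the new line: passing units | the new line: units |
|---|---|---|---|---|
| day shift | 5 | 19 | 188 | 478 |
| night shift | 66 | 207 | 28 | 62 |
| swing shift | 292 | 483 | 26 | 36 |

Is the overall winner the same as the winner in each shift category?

No

Day shift: Line West 5/19 = 26.3%, the new line 188/478 = 39.3% → the new line
Night shift: Line West 66/207 = 31.9%, the new line 28/62 = 45.2% → the new line
Swing shift: Line West 292/483 = 60.5%, the new line 26/36 = 72.2% → the new line
Overall: Line West 363/709 = 51.2%, the new line 242/576 = 42.0% → Line West
The new line wins each shift group but Line West wins overall — the comparison reverses. The new line's units skew toward day shift, which has a lower base rate.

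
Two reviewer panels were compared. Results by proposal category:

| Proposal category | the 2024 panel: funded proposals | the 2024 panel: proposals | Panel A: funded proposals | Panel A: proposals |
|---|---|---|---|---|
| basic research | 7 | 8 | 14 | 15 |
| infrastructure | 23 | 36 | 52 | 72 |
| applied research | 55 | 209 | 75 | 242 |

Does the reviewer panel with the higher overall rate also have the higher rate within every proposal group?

Basic research: the 2024 panel 7/8 = 87.5%, Panel A 14/15 = 93.3% → Panel A
Infrastructure: the 2024 panel 23/36 = 63.9%, Panel A 52/72 = 72.2% → Panel A
Applied research: the 2024 panel 55/209 = 26.3%, Panel A 75/242 = 31.0% → Panel A
Overall: the 2024 panel 85/253 = 33.6%, Panel A 141/329 = 42.9% → Panel A
Panel A wins overall and in every proposal group — no reversal.

Yes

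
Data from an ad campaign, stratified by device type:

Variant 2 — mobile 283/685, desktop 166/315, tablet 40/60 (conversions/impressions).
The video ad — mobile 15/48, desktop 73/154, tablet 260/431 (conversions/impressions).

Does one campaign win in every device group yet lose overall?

Yes

Mobile: Variant 2 283/685 = 41.3%, the video ad 15/48 = 31.2% → Variant 2
Desktop: Variant 2 166/315 = 52.7%, the video ad 73/154 = 47.4% → Variant 2
Tablet: Variant 2 40/60 = 66.7%, the video ad 260/431 = 60.3% → Variant 2
Overall: Variant 2 489/1060 = 46.1%, the video ad 348/633 = 55.0% → the video ad
Variant 2 wins each device group but the video ad wins overall — the comparison reverses. Variant 2's impressions skew toward mobile, which has a lower base rate.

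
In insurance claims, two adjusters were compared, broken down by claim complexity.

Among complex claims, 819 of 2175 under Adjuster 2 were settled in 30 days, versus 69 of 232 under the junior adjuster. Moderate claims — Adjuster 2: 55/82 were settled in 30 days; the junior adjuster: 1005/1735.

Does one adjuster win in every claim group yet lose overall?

Complex: Adjuster 2 819/2175 = 37.7%, the junior adjuster 69/232 = 29.7% → Adjuster 2
Moderate: Adjuster 2 55/82 = 67.1%, the junior adjuster 1005/1735 = 57.9% → Adjuster 2
Overall: Adjuster 2 874/2257 = 38.7%, the junior adjuster 1074/1967 = 54.6% → the junior adjuster
Adjuster 2 wins each claim group but the junior adjuster wins overall — the comparison reverses. Adjuster 2's claims skew toward complex, which has a lower base rate.

Yes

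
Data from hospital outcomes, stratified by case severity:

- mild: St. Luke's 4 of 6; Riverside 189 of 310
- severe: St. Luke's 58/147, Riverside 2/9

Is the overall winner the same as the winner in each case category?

No

Mild: St. Luke's 4/6 = 66.7%, Riverside 189/310 = 61.0% → St. Luke's
Severe: St. Luke's 58/147 = 39.5%, Riverside 2/9 = 22.2% → St. Luke's
Overall: St. Luke's 62/153 = 40.5%, Riverside 191/319 = 59.9% → Riverside
St. Luke's wins each case group but Riverside wins overall — the comparison reverses. St. Luke's's patients skew toward severe, which has a lower base rate.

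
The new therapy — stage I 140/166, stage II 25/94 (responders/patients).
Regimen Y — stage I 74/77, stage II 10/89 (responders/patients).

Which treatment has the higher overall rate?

the new therapy

Stage I: the new therapy 140/166 = 84.3%, Regimen Y 74/77 = 96.1% → Regimen Y
Stage II: the new therapy 25/94 = 26.6%, Regimen Y 10/89 = 11.2% → the new therapy
Overall: the new therapy 165/260 = 63.5%, Regimen Y 84/166 = 50.6% → the new therapy
(Neither sweeps every disease group, but the new therapy has the higher pooled rate.)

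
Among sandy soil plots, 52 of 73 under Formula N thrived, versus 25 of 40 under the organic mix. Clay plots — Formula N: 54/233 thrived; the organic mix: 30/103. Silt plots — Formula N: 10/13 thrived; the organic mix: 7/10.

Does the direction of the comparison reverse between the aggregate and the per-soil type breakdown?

Sandy soil: Formula N 52/73 = 71.2%, the organic mix 25/40 = 62.5% → Formula N
Clay: Formula N 54/233 = 23.2%, the organic mix 30/103 = 29.1% → the organic mix
Silt: Formula N 10/13 = 76.9%, the organic mix 7/10 = 70.0% → Formula N
Overall: Formula N 116/319 = 36.4%, the organic mix 62/153 = 40.5% → the organic mix
Neither sweeps: Formula N wins 2 of 3 groups, the organic mix wins 1. The organic mix wins overall but not every group — no Simpson reversal.

No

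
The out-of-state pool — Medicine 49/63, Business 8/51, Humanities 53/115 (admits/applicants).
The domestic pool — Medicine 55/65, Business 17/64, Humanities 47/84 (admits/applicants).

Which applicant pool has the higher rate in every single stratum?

the domestic pool

Medicine: the out-of-state pool 49/63 = 77.8%, the domestic pool 55/65 = 84.6% → the domestic pool
Business: the out-of-state pool 8/51 = 15.7%, the domestic pool 17/64 = 26.6% → the domestic pool
Humanities: the out-of-state pool 53/115 = 46.1%, the domestic pool 47/84 = 56.0% → the domestic pool
The domestic pool has the higher rate in all 3 groups.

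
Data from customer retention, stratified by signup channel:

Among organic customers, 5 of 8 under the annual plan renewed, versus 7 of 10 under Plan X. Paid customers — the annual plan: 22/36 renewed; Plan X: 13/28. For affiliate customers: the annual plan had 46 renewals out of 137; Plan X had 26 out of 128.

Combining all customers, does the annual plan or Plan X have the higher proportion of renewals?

the annual plan

Organic: the annual plan 5/8 = 62.5%, Plan X 7/10 = 70.0% → Plan X
Paid: the annual plan 22/36 = 61.1%, Plan X 13/28 = 46.4% → the annual plan
Affiliate: the annual plan 46/137 = 33.6%, Plan X 26/128 = 20.3% → the annual plan
Overall: the annual plan 73/181 = 40.3%, Plan X 46/166 = 27.7% → the annual plan
(Neither sweeps every signup group, but the annual plan has the higher pooled rate.)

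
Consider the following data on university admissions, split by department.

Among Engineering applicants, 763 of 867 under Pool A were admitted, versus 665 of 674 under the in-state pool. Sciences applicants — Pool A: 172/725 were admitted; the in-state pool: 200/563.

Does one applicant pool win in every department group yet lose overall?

Engineering: Pool A 763/867 = 88.0%, the in-state pool 665/674 = 98.7% → the in-state pool
Sciences: Pool A 172/725 = 23.7%, the in-state pool 200/563 = 35.5% → the in-state pool
Overall: Pool A 935/1592 = 58.7%, the in-state pool 865/1237 = 69.9% → the in-state pool
The in-state pool wins overall and in every department group — no reversal.

No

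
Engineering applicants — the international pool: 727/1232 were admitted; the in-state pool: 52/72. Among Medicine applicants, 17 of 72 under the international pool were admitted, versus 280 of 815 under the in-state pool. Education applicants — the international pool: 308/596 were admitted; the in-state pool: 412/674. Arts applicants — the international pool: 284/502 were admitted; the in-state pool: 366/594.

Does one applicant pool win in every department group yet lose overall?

Engineering: the international pool 727/1232 = 59.0%, the in-state pool 52/72 = 72.2% → the in-state pool
Medicine: the international pool 17/72 = 23.6%, the in-state pool 280/815 = 34.4% → the in-state pool
Education: the international pool 308/596 = 51.7%, the in-state pool 412/674 = 61.1% → the in-state pool
Arts: the international pool 284/502 = 56.6%, the in-state pool 366/594 = 61.6% → the in-state pool
Overall: the international pool 1336/2402 = 55.6%, the in-state pool 1110/2155 = 51.5% → the international pool
The in-state pool wins each department group but the international pool wins overall — the comparison reverses. The in-state pool's applicants skew toward Medicine, which has a lower base rate.

Yes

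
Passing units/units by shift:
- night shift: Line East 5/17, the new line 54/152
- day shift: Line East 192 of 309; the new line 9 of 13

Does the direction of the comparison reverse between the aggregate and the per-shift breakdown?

Night shift: Line East 5/17 = 29.4%, the new line 54/152 = 35.5% → the new line
Day shift: Line East 192/309 = 62.1%, the new line 9/13 = 69.2% → the new line
Overall: Line East 197/326 = 60.4%, the new line 63/165 = 38.2% → Line East
The new line wins each shift group but Line East wins overall — the comparison reverses. The new line's units skew toward night shift, which has a lower base rate.

Yes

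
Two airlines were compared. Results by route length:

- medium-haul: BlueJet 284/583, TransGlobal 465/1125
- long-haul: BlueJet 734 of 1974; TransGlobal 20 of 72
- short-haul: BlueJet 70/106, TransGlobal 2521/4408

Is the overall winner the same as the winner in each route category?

No

Medium-haul: BlueJet 284/583 = 48.7%, TransGlobal 465/1125 = 41.3% → BlueJet
Long-haul: BlueJet 734/1974 = 37.2%, TransGlobal 20/72 = 27.8% → BlueJet
Short-haul: BlueJet 70/106 = 66.0%, TransGlobal 2521/4408 = 57.2% → BlueJet
Overall: BlueJet 1088/2663 = 40.9%, TransGlobal 3006/5605 = 53.6% → TransGlobal
BlueJet wins each route group but TransGlobal wins overall — the comparison reverses. BlueJet's flights skew toward long-haul, which has a lower base rate.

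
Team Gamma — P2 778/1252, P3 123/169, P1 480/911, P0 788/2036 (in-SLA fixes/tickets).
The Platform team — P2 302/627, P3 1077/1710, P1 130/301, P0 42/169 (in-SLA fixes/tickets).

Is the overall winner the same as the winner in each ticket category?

No

P2: Team Gamma 778/1252 = 62.1%, the Platform team 302/627 = 48.2% → Team Gamma
P3: Team Gamma 123/169 = 72.8%, the Platform team 1077/1710 = 63.0% → Team Gamma
P1: Team Gamma 480/911 = 52.7%, the Platform team 130/301 = 43.2% → Team Gamma
P0: Team Gamma 788/2036 = 38.7%, the Platform team 42/169 = 24.9% → Team Gamma
Overall: Team Gamma 2169/4368 = 49.7%, the Platform team 1551/2807 = 55.3% → the Platform team
Team Gamma wins each ticket group but the Platform team wins overall — the comparison reverses. Team Gamma's tickets skew toward P0, which has a lower base rate.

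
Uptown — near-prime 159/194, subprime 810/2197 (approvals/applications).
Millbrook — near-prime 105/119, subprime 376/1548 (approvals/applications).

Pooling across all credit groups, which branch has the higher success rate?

Near-prime: Uptown 159/194 = 82.0%, Millbrook 105/119 = 88.2% → Millbrook
Subprime: Uptown 810/2197 = 36.9%, Millbrook 376/1548 = 24.3% → Uptown
Overall: Uptown 969/2391 = 40.5%, Millbrook 481/1667 = 28.9% → Uptown
(Neither sweeps every credit group, but Uptown has the higher pooled rate.)

Uptown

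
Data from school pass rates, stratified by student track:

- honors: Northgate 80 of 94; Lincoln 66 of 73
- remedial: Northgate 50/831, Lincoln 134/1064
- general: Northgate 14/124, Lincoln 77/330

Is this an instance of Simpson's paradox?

No

Honors: Northgate 80/94 = 85.1%, Lincoln 66/73 = 90.4% → Lincoln
Remedial: Northgate 50/831 = 6.0%, Lincoln 134/1064 = 12.6% → Lincoln
General: Northgate 14/124 = 11.3%, Lincoln 77/330 = 23.3% → Lincoln
Overall: Northgate 144/1049 = 13.7%, Lincoln 277/1467 = 18.9% → Lincoln
Lincoln wins overall and in every student group — no reversal.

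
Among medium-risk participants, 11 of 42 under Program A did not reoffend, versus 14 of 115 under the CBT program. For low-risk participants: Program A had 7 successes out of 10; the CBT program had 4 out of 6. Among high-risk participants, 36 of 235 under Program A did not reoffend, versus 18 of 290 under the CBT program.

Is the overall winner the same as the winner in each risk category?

Medium-risk: Program A 11/42 = 26.2%, the CBT program 14/115 = 12.2% → Program A
Low-risk: Program A 7/10 = 70.0%, the CBT program 4/6 = 66.7% → Program A
High-risk: Program A 36/235 = 15.3%, the CBT program 18/290 = 6.2% → Program A
Overall: Program A 54/287 = 18.8%, the CBT program 36/411 = 8.8% → Program A
Program A wins overall and in every risk group — no reversal.

Yes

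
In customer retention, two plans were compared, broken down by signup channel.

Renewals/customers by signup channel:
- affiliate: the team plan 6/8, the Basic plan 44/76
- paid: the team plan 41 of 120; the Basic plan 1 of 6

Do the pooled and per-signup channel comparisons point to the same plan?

No

Affiliate: the team plan 6/8 = 75.0%, the Basic plan 44/76 = 57.9% → the team plan
Paid: the team plan 41/120 = 34.2%, the Basic plan 1/6 = 16.7% → the team plan
Overall: the team plan 47/128 = 36.7%, the Basic plan 45/82 = 54.9% → the Basic plan
The team plan wins each signup group but the Basic plan wins overall — the comparison reverses. The team plan's customers skew toward paid, which has a lower base rate.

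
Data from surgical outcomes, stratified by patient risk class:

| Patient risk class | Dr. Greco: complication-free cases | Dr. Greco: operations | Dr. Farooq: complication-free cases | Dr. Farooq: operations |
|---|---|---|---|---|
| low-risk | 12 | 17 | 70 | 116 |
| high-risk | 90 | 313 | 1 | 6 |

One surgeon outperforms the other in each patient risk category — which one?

Dr. Greco

Low-risk: Dr. Greco 12/17 = 70.6%, Dr. Farooq 70/116 = 60.3% → Dr. Greco
High-risk: Dr. Greco 90/313 = 28.8%, Dr. Farooq 1/6 = 16.7% → Dr. Greco
Dr. Greco has the higher rate in both groups.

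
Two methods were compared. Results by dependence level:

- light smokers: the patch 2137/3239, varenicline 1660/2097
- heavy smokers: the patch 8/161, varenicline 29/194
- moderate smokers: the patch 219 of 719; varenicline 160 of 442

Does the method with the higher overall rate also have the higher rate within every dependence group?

Yes

Light smokers: the patch 2137/3239 = 66.0%, varenicline 1660/2097 = 79.2% → varenicline
Heavy smokers: the patch 8/161 = 5.0%, varenicline 29/194 = 14.9% → varenicline
Moderate smokers: the patch 219/719 = 30.5%, varenicline 160/442 = 36.2% → varenicline
Overall: the patch 2364/4119 = 57.4%, varenicline 1849/2733 = 67.7% → varenicline
Varenicline wins overall and in every dependence group — no reversal.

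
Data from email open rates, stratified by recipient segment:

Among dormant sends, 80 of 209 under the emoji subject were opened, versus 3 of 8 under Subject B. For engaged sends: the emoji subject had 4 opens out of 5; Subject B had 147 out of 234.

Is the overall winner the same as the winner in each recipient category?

No

Dormant: the emoji subject 80/209 = 38.3%, Subject B 3/8 = 37.5% → the emoji subject
Engaged: the emoji subject 4/5 = 80.0%, Subject B 147/234 = 62.8% → the emoji subject
Overall: the emoji subject 84/214 = 39.3%, Subject B 150/242 = 62.0% → Subject B
The emoji subject wins each recipient group but Subject B wins overall — the comparison reverses. The emoji subject's sends skew toward dormant, which has a lower base rate.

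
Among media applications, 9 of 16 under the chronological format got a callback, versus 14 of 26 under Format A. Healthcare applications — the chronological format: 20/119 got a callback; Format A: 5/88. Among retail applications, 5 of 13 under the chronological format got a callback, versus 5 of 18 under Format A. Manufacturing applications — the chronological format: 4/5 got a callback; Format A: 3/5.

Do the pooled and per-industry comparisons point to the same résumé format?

Yes

Media: the chronological format 9/16 = 56.2%, Format A 14/26 = 53.8% → the chronological format
Healthcare: the chronological format 20/119 = 16.8%, Format A 5/88 = 5.7% → the chronological format
Retail: the chronological format 5/13 = 38.5%, Format A 5/18 = 27.8% → the chronological format
Manufacturing: the chronological format 4/5 = 80.0%, Format A 3/5 = 60.0% → the chronological format
Overall: the chronological format 38/153 = 24.8%, Format A 27/137 = 19.7% → the chronological format
The chronological format wins overall and in every industry group — no reversal.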